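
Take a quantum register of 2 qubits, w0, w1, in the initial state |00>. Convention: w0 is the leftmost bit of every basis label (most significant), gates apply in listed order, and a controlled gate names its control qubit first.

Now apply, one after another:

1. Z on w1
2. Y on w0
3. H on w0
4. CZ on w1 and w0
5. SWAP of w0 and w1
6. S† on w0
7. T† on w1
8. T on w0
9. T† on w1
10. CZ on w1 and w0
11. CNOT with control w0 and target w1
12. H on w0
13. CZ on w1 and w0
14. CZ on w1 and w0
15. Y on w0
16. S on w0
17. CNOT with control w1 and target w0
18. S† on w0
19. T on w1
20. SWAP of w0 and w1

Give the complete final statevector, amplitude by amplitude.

The resulting statevector has amplitude 1/2 on |00>, -1/2 on |01>, exp(I*pi/4)/2 on |10>, exp(I*pi/4)/2 on |11>.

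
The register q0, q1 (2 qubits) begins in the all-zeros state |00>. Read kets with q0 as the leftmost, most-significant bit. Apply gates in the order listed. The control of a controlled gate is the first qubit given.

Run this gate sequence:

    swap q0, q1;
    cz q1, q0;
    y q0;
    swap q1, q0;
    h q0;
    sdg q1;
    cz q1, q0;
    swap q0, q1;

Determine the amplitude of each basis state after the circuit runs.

The final amplitudes are 0 on |00>, 0 on |01>, sqrt(2)/2 on |10>, -sqrt(2)/2 on |11>.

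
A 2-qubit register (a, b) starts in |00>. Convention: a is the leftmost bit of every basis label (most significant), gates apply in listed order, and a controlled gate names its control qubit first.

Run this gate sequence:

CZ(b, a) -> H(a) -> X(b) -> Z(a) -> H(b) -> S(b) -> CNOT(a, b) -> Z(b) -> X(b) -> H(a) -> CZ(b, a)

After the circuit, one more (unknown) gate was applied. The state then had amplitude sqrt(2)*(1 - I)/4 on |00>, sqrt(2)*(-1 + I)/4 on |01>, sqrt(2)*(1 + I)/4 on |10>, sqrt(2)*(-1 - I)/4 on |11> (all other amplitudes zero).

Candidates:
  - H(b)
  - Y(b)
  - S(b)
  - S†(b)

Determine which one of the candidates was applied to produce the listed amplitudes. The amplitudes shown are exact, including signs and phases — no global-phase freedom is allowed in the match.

It was Y(b) that produced the state shown.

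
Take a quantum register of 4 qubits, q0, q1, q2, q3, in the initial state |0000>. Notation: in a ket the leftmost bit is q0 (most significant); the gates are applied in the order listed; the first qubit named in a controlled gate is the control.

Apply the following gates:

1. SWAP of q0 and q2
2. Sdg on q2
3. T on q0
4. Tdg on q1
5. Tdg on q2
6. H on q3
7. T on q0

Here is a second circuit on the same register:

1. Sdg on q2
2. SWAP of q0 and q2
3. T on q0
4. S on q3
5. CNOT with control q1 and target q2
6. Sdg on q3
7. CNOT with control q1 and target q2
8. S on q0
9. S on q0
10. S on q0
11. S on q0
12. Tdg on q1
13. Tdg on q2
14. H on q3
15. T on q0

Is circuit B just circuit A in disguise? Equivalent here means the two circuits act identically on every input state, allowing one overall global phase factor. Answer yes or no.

No, they are not equivalent — no single phase factor reconciles the two unitaries.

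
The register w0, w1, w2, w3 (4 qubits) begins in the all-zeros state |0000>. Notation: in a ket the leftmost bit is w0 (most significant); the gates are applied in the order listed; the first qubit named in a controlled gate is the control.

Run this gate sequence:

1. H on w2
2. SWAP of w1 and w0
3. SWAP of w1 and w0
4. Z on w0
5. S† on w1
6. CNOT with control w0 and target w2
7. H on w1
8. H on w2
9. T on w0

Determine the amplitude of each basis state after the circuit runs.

The final amplitudes are sqrt(2)/2 on |0000>, sqrt(2)/2 on |0100>, and 0 on every other basis state. Key observation: steps 2-3 multiply out to the identity, so the circuit reduces to the remaining gates.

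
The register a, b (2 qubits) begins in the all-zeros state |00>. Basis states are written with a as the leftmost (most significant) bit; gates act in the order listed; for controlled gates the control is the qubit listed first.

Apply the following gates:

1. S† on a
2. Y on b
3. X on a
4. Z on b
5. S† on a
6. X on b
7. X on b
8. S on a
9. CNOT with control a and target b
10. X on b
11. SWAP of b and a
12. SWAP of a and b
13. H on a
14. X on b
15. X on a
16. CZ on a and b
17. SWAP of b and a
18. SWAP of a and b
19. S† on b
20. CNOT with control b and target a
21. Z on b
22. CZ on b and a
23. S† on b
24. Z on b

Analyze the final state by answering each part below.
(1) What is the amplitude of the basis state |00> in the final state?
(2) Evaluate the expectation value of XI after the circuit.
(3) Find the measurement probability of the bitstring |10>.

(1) |00> carries amplitude sqrt(2)*I/2 in the final state. Key observation: the block from step 5 through step 8 cancels to the identity and can be dropped.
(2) The observable XI averages to -1.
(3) The probability of measuring |10> is 1/2.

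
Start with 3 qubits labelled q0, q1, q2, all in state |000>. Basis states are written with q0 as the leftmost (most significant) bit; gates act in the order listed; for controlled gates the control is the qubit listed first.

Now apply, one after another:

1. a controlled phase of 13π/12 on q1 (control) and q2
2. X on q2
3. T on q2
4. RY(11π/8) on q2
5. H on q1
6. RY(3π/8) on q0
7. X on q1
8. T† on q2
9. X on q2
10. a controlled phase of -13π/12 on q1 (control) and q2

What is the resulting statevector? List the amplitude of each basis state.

The final amplitudes are -sqrt(2*sqrt(2) + 4)/8 on |000>, sqrt(2)*(-2 - sqrt(2 - sqrt(2)))*exp(I*pi/4)/8 on |001>, -sqrt(2*sqrt(2) + 4)/8 on |010>, sqrt(2)*(sqrt(2 - sqrt(2)) + 2)*exp(I*pi/6)/8 on |011>, sqrt(2)*(-2 + sqrt(2 - sqrt(2)))/8 on |100>, -sqrt(2*sqrt(2) + 4)*exp(I*pi/4)/8 on |101>, sqrt(2)*(-2 + sqrt(2 - sqrt(2)))/8 on |110>, sqrt(2*sqrt(2) + 4)*exp(I*pi/6)/8 on |111>.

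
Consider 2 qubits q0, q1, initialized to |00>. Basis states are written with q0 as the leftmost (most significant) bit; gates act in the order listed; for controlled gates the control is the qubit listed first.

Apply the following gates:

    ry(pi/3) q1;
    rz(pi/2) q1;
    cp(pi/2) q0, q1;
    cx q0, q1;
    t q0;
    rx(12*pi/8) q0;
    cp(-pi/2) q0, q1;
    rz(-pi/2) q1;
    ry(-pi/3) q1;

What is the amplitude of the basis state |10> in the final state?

The amplitude on |10> is sqrt(2)*(-1 - 3*I)/8.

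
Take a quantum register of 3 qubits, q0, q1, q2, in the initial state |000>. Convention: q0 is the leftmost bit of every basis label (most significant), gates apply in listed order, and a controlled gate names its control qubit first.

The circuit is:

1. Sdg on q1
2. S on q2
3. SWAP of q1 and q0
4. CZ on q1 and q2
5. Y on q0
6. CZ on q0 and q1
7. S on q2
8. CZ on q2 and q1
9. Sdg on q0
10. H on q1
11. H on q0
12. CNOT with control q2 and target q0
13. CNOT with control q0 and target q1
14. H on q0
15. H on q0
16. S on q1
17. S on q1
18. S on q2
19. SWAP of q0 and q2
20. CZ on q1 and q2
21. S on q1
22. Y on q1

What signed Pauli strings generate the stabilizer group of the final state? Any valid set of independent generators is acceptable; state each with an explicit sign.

The stabilizer group can be generated by -IYZ, +IZX, +ZII, among other valid generating sets. Key observation: the block from step 14 through step 15 cancels to the identity and can be dropped.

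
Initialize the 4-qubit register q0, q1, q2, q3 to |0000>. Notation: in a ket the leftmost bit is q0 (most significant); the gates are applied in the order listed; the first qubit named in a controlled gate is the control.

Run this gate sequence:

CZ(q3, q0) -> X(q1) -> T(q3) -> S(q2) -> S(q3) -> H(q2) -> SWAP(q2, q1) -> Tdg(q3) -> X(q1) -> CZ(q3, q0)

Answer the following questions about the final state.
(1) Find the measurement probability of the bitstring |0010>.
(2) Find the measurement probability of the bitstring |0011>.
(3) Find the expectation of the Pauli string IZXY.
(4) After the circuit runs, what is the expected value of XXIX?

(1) A full measurement returns |0010> with probability 1/2.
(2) The probability of measuring |0011> is 0.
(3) The expectation value of IZXY is 0.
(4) In the final state, XXIX has expectation 0.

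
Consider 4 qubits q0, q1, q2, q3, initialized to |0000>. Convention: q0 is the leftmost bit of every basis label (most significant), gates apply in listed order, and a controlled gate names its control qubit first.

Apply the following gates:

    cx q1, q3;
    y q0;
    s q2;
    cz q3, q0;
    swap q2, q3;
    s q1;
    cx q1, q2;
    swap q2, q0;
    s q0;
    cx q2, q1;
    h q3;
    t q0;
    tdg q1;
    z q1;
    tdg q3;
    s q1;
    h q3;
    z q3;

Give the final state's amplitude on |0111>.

|0111> carries amplitude -I/2 + exp(3*I*pi/4)/2 in the final state.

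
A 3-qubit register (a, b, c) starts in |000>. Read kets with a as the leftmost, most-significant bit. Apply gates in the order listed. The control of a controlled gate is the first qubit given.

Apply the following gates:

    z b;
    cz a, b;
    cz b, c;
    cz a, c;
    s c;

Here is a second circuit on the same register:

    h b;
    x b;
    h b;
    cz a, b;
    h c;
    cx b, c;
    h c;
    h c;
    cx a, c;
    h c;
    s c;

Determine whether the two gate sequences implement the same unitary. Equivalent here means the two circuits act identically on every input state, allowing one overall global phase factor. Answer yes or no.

Yes, they are equivalent — the unitaries differ by at most a global phase.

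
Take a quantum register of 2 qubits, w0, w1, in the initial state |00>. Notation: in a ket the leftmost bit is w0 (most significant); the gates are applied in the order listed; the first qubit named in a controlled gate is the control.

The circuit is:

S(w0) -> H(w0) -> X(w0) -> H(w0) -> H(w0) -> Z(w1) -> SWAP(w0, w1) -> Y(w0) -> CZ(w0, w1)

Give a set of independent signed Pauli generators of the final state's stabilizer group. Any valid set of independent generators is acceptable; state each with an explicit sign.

One valid set of independent stabilizer generators is -IX, -ZI (any independent generating set of the same group is equally correct).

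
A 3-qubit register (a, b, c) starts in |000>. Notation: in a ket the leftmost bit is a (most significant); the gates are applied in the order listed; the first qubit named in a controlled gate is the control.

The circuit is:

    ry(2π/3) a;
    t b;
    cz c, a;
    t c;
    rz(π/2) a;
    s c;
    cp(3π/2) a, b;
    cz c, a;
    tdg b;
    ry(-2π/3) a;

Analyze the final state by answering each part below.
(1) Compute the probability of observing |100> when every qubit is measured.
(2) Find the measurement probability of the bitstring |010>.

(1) Outcome |100> occurs with probability 3/8.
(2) Outcome |010> occurs with probability 0.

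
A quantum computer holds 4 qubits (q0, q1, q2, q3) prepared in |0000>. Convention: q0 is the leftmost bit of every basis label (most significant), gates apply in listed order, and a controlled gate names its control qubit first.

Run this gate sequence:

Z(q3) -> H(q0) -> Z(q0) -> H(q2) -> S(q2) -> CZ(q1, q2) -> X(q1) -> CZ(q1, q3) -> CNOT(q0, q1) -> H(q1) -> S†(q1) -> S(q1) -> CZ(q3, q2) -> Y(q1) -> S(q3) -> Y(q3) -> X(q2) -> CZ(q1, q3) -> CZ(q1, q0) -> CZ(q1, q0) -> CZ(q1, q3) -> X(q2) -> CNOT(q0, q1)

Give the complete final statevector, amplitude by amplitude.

The resulting statevector has amplitude 0 on |0000>, -sqrt(2)/4 on |0001>, 0 on |0010>, -sqrt(2)*I/4 on |0011>, 0 on |0100>, -sqrt(2)/4 on |0101>, 0 on |0110>, -sqrt(2)*I/4 on |0111>, 0 on |1000>, sqrt(2)/4 on |1001>, 0 on |1010>, sqrt(2)*I/4 on |1011>, 0 on |1100>, -sqrt(2)/4 on |1101>, 0 on |1110>, -sqrt(2)*I/4 on |1111>. Key observation: gates 17-22 undo each other exactly, leaving only the rest of the circuit to track.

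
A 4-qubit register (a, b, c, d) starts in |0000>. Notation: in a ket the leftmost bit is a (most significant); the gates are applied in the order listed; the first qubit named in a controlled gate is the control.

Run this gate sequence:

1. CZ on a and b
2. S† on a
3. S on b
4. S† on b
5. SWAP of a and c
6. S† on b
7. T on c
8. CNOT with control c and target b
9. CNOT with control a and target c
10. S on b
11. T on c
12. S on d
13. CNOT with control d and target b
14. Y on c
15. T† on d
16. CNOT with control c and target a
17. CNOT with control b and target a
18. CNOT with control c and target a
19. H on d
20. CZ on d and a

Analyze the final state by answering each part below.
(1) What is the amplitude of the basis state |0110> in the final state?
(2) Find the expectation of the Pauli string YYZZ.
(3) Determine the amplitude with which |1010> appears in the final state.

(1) |0110> carries amplitude 0 in the final state.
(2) In the final state, YYZZ has expectation 0.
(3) The final state's coefficient on |1010> equals 0.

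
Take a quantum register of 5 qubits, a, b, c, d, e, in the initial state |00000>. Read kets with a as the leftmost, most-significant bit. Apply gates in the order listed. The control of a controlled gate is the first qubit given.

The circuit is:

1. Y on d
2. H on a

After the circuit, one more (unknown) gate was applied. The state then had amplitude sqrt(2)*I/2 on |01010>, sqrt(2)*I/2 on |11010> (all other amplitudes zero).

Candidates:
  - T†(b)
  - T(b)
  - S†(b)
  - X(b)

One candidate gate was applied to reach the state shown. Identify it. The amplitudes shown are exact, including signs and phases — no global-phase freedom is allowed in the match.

The unique candidate consistent with the amplitudes is X(b).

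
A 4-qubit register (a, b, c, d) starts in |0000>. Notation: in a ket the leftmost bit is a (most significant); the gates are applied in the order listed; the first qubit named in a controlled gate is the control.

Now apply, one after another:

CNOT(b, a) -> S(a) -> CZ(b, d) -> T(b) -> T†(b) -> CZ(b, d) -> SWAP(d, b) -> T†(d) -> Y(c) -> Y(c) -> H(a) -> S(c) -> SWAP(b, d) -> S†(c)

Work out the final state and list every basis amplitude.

After the circuit, the state carries amplitude sqrt(2)/2 on |0000>, sqrt(2)/2 on |1000>, and 0 on every other basis state. Key observation: gates 3-6 undo each other exactly, leaving only the rest of the circuit to track.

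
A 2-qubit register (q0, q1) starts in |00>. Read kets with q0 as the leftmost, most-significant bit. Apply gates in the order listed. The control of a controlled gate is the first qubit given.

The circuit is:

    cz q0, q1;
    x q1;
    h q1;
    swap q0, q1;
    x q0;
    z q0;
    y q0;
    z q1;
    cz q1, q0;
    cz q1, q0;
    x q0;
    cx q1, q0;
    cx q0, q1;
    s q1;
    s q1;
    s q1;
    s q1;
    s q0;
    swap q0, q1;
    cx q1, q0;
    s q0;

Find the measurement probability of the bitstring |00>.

A full measurement returns |00> with probability 1/2. Key observation: gates 14-17 undo each other exactly, leaving only the rest of the circuit to track.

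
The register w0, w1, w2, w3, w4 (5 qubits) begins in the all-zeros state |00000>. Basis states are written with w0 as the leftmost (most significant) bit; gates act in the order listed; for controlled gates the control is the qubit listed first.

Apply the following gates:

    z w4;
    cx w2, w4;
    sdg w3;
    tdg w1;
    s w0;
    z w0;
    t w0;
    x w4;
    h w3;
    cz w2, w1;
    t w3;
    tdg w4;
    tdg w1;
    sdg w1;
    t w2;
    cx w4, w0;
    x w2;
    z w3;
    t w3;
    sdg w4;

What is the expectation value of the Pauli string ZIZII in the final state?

The observable ZIZII averages to 1.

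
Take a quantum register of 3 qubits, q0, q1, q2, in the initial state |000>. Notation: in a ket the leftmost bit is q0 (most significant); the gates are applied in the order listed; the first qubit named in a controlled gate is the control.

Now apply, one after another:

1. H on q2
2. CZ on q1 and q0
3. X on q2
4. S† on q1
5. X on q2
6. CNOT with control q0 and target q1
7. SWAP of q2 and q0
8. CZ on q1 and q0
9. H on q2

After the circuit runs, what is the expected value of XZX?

The expectation value of XZX is 1.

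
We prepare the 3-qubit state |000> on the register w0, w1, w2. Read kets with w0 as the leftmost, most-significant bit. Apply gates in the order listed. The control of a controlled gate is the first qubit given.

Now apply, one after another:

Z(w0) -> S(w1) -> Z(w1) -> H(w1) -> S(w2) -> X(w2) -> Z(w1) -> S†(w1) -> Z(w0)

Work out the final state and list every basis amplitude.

The resulting statevector has amplitude sqrt(2)/2 on |001>, sqrt(2)*I/2 on |011>, and 0 on every other basis state.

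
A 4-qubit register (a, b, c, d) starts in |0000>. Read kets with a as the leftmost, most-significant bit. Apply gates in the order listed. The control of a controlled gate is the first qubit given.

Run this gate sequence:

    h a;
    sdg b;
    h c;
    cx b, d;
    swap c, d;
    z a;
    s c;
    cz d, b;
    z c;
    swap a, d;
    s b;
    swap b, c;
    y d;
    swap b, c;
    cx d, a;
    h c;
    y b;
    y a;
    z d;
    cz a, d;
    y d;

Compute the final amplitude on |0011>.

The final state's coefficient on |0011> equals 0.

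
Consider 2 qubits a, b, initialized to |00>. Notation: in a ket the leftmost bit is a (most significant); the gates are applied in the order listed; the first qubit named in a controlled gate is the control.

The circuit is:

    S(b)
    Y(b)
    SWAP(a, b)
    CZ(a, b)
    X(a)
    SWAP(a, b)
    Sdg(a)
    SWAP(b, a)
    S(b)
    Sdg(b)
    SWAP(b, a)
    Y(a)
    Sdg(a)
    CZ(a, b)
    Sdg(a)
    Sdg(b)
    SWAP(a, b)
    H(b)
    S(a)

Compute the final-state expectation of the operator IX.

In the final state, IX has expectation -1. Key observation: gates 8-11 undo each other exactly, leaving only the rest of the circuit to track.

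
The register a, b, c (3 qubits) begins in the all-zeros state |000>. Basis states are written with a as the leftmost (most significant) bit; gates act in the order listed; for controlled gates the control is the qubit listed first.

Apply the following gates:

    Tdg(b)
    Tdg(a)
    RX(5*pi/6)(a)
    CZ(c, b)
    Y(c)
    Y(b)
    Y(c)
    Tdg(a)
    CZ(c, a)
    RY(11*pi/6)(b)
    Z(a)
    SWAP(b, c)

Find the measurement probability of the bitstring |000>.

A full measurement returns |000> with probability 7/16 - sqrt(3)/4.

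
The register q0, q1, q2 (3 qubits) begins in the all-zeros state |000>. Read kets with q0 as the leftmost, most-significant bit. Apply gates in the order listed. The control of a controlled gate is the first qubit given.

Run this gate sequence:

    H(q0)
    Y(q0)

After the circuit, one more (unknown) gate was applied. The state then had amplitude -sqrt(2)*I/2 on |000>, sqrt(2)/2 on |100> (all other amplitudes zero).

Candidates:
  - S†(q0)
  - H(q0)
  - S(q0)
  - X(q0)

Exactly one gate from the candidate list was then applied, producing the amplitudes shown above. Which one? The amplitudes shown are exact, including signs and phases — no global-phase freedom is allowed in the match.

The applied gate was S†(q0).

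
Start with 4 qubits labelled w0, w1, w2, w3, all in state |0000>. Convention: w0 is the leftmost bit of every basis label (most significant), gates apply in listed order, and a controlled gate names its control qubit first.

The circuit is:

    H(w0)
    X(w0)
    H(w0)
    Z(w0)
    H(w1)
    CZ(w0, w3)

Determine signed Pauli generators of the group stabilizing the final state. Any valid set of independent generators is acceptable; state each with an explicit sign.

The final state is stabilized by the group generated by +IXII, +ZIII, +IIZI, +IIIZ; other independent generating sets are equally valid. Key observation: steps 1-4 multiply out to the identity, so the circuit reduces to the remaining gates.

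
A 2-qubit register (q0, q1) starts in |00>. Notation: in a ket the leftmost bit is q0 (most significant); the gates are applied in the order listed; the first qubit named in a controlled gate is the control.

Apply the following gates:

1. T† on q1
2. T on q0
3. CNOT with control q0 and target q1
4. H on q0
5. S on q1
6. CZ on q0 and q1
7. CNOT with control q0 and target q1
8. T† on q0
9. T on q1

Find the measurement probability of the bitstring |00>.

A full measurement returns |00> with probability 1/2.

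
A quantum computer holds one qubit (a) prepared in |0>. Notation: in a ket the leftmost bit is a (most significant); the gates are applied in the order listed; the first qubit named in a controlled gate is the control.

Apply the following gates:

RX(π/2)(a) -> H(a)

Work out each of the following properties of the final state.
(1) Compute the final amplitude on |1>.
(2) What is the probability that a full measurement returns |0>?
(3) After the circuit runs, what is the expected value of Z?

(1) The amplitude on |1> is 1/2 + I/2.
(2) Outcome |0> occurs with probability 1/2.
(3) In the final state, Z has expectation 0.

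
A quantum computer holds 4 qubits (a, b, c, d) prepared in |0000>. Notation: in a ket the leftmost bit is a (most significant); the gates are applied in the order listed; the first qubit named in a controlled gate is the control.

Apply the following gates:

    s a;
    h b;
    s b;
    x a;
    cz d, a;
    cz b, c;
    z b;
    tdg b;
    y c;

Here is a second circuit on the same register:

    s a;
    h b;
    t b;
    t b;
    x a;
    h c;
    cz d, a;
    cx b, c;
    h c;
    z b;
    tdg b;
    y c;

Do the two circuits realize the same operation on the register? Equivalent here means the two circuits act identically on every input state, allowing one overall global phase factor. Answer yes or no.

Yes — the two circuits implement the same unitary up to a global phase.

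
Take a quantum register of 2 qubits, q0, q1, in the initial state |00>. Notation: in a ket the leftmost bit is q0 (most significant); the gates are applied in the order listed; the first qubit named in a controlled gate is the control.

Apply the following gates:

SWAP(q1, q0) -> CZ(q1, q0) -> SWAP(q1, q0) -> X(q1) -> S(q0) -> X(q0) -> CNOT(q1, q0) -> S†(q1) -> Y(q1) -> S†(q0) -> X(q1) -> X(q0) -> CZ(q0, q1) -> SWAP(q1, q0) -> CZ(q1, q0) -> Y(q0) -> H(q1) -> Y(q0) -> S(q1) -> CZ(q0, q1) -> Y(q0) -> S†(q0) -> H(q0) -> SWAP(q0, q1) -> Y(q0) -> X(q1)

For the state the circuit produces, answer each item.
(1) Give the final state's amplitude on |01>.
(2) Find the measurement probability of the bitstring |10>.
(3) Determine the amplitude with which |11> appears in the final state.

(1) |01> carries amplitude I/2 in the final state.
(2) The probability of measuring |10> is 1/4.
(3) |11> carries amplitude -1/2 in the final state.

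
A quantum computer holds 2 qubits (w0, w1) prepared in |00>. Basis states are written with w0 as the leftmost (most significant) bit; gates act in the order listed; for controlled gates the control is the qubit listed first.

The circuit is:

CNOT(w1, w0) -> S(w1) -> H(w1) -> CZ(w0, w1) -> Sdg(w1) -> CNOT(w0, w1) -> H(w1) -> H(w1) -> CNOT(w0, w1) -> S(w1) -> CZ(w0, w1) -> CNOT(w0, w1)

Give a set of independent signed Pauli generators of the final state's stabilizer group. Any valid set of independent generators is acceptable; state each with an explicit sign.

The final state is stabilized by the group generated by +IX, +ZI; other independent generating sets are equally valid. Key observation: the block from step 4 through step 11 cancels to the identity and can be dropped.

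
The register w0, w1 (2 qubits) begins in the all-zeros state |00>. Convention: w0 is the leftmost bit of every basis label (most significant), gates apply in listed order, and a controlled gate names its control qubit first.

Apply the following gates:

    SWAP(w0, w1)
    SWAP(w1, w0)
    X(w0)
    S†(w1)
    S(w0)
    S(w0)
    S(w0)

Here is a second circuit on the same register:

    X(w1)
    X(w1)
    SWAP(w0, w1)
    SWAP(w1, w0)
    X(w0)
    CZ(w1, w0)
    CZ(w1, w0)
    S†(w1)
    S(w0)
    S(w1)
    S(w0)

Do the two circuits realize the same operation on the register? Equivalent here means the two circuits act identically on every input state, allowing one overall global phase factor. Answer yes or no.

No — the two circuits implement different unitaries, even allowing a global phase.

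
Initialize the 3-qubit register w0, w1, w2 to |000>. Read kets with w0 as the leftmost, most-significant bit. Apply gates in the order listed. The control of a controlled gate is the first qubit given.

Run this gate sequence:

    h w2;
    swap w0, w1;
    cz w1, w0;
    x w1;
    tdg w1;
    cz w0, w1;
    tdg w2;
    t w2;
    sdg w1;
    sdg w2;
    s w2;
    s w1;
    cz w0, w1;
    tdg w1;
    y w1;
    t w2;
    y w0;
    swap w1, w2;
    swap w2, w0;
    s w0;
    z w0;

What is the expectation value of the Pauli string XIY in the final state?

The expectation value of XIY is 0.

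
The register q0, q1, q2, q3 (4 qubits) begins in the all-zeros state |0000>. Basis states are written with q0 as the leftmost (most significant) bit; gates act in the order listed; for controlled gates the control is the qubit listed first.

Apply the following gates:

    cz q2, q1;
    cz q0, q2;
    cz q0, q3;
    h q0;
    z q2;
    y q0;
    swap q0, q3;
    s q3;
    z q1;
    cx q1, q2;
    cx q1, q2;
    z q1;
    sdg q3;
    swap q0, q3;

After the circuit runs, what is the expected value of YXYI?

In the final state, YXYI has expectation 0.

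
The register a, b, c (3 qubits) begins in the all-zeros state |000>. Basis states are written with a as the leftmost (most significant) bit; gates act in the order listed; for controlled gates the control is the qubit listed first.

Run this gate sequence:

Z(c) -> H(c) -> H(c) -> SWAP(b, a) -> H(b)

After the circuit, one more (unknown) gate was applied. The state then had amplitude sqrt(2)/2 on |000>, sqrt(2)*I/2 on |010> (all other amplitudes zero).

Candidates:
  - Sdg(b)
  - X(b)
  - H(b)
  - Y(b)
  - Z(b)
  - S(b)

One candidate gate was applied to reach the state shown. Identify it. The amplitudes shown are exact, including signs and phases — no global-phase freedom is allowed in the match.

The unique candidate consistent with the amplitudes is S(b). Key observation: the block from step 2 through step 3 cancels to the identity and can be dropped.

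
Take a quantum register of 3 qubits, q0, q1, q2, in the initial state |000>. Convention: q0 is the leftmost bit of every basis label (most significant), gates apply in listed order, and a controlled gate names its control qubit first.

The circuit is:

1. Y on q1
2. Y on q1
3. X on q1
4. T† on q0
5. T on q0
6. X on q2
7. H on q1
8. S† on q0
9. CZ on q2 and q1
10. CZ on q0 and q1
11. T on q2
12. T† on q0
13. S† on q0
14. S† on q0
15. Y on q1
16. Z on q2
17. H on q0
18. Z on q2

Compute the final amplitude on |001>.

The final state's coefficient on |001> equals -exp(3*I*pi/4)/2.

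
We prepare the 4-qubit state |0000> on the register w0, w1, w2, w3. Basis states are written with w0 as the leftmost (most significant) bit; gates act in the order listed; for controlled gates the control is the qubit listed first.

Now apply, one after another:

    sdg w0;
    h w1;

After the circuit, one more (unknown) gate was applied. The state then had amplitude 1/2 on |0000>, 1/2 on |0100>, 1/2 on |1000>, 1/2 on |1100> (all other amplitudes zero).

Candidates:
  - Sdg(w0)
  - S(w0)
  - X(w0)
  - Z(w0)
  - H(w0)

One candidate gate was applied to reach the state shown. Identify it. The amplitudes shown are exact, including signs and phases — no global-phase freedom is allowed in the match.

The unique candidate consistent with the amplitudes is H(w0).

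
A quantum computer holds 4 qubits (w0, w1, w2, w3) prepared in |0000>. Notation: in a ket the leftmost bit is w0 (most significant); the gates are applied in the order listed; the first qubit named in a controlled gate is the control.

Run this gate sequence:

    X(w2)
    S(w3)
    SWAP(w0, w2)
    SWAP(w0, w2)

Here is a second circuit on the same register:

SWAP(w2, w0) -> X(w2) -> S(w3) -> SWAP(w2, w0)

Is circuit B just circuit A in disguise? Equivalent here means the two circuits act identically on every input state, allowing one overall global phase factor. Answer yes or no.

No — the two circuits implement different unitaries, even allowing a global phase.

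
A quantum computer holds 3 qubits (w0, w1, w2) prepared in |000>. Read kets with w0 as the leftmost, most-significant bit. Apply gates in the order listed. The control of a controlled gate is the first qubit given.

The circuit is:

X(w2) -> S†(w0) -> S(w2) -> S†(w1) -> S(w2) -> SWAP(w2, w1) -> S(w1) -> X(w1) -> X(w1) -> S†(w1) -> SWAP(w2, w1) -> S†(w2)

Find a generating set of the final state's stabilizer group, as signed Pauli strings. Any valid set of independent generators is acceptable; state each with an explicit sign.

The final state is stabilized by the group generated by +ZII, +IZI, -IIZ; other independent generating sets are equally valid.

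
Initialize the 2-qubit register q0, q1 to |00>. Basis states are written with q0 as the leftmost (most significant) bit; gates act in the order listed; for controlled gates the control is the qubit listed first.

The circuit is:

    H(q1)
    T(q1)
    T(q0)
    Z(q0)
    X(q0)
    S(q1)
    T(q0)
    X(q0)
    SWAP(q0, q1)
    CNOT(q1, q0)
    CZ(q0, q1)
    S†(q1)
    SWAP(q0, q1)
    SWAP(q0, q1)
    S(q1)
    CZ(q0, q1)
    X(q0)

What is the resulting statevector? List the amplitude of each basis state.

The resulting statevector has amplitude -sqrt(2)/2 on |00>, 0 on |01>, sqrt(2)*exp(I*pi/4)/2 on |10>, 0 on |11>. Key observation: steps 11-16 multiply out to the identity, so the circuit reduces to the remaining gates.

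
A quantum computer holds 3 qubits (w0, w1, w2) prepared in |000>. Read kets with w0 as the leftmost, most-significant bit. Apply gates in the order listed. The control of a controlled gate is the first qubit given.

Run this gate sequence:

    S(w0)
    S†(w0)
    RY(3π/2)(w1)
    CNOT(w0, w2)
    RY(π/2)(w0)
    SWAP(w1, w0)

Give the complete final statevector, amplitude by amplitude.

The resulting statevector has amplitude -1/2 on |000>, 0 on |001>, -1/2 on |010>, 0 on |011>, 1/2 on |100>, 0 on |101>, 1/2 on |110>, 0 on |111>. Key observation: steps 1-2 multiply out to the identity, so the circuit reduces to the remaining gates.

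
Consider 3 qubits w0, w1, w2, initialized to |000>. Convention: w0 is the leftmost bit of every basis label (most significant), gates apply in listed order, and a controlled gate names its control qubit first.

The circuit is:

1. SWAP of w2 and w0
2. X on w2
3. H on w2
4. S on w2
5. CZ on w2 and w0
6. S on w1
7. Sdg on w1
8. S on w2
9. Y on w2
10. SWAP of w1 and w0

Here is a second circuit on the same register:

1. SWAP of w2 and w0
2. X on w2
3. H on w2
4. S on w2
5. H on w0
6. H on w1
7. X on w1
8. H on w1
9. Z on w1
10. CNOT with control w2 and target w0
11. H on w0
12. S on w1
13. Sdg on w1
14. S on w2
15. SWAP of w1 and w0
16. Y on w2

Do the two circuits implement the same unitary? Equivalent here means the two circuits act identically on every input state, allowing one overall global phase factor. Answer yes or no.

Yes, they are equivalent — the unitaries differ by at most a global phase.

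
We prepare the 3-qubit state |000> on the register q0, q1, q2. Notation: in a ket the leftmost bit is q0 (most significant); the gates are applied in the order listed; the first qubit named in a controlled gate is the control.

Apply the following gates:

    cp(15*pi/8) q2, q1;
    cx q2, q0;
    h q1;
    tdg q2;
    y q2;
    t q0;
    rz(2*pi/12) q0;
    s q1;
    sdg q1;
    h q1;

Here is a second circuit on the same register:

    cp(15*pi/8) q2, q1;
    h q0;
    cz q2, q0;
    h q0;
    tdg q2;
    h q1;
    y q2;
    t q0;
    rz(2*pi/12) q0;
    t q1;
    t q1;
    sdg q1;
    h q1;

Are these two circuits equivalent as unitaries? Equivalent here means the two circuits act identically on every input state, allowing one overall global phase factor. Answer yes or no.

Yes: on every input state the two circuits agree up to one overall phase factor.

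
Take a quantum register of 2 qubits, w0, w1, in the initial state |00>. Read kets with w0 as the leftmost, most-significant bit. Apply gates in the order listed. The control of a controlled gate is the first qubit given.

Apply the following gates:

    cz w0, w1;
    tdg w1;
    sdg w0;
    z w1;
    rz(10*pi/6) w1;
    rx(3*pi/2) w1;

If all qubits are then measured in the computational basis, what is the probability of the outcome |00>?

A full measurement returns |00> with probability 1/2.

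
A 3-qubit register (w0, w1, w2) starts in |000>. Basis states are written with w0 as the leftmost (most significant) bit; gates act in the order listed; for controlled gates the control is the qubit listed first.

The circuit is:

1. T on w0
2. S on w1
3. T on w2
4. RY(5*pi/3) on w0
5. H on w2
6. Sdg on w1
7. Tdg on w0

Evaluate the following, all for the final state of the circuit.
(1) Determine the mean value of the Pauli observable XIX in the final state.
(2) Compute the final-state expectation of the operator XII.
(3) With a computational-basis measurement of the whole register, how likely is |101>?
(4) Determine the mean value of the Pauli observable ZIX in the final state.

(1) The expectation value of XIX is -sqrt(6)/4.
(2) In the final state, XII has expectation -sqrt(6)/4.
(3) Outcome |101> occurs with probability 1/8.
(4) The expectation value of ZIX is 1/2.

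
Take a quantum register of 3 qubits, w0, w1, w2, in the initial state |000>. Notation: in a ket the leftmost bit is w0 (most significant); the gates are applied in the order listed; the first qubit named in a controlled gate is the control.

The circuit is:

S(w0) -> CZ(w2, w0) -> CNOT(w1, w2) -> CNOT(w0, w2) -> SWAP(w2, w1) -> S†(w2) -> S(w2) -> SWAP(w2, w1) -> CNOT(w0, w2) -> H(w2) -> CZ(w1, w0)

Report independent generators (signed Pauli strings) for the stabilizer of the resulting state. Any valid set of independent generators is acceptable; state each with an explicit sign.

The stabilizer group can be generated by +IIX, +ZII, +IZI, among other valid generating sets. Key observation: steps 4-9 multiply out to the identity, so the circuit reduces to the remaining gates.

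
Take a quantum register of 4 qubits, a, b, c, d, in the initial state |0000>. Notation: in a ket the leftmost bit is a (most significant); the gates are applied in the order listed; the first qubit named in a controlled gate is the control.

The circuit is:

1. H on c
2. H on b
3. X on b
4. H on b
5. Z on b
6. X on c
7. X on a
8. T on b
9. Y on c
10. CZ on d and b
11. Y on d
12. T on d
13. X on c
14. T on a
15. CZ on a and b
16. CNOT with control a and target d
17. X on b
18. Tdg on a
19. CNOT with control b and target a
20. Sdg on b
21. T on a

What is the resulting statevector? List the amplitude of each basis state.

The resulting statevector has amplitude sqrt(2)*exp(3*I*pi/4)/2 on |0100>, -sqrt(2)*exp(3*I*pi/4)/2 on |0110>, and 0 on every other basis state. Key observation: gates 2-5 undo each other exactly, leaving only the rest of the circuit to track.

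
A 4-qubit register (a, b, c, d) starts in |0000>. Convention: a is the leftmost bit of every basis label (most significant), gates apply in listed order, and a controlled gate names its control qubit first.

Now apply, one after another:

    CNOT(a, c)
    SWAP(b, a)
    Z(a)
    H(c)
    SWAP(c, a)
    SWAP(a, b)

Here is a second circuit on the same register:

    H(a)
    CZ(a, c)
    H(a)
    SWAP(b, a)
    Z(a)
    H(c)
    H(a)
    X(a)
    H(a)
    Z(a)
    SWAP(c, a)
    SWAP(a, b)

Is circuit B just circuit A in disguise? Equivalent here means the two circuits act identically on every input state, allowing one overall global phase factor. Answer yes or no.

No: there is an input state on which the two circuits produce genuinely different outputs (not merely differing by a phase).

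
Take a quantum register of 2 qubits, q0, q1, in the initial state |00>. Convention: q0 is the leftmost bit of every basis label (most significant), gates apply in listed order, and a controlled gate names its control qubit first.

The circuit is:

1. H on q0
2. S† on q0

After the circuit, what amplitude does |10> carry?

|10> carries amplitude -sqrt(2)*I/2 in the final state.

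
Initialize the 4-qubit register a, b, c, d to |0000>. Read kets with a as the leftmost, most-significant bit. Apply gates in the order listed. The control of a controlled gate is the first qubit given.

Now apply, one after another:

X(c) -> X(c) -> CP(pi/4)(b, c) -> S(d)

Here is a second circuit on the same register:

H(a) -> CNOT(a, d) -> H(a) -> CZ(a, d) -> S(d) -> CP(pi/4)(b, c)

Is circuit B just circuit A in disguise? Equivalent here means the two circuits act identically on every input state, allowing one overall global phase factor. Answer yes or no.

No — the two circuits implement different unitaries, even allowing a global phase.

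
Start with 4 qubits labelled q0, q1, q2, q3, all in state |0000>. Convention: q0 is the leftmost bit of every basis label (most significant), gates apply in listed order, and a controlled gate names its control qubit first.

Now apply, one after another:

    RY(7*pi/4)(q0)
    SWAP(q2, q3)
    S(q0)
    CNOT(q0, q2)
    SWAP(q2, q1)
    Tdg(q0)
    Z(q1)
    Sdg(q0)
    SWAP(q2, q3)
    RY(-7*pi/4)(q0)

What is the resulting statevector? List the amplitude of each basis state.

After the circuit, the state carries amplitude sqrt(2)/4 + 1/2 on |0000>, (2 - sqrt(2))*exp(3*I*pi/4)/4 on |0100>, sqrt(2)/4 on |1000>, -sqrt(2)*exp(3*I*pi/4)/4 on |1100>, and 0 on every other basis state.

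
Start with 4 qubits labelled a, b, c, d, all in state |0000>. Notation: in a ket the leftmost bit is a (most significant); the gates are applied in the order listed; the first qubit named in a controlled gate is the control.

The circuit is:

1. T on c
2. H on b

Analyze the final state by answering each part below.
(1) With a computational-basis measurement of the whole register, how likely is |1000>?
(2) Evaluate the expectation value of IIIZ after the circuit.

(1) The probability of measuring |1000> is 0.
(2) The observable IIIZ averages to 1.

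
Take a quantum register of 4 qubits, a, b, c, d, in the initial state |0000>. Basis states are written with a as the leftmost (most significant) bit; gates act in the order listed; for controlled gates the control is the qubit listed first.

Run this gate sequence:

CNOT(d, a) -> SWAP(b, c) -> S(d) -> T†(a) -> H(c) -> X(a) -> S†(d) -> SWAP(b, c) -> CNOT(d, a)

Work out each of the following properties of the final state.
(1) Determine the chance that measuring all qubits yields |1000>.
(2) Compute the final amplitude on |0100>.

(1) The probability of measuring |1000> is 1/2.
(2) |0100> carries amplitude 0 in the final state.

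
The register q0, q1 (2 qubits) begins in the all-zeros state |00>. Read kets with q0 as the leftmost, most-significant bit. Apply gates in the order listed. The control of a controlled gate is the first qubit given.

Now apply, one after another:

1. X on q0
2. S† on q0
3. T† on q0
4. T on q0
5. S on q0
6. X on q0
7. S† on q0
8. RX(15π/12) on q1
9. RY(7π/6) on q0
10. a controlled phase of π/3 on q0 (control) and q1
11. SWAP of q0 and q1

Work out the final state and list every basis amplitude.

The final amplitudes are sqrt(2 - sqrt(2))*(-sqrt(2) + sqrt(6))/8 on |00>, sqrt(2 - sqrt(2))*(-sqrt(6) - sqrt(2))/8 on |01>, -sqrt(2)*I*sqrt(sqrt(2) + 2)/8 + sqrt(6)*I*sqrt(sqrt(2) + 2)/8 on |10>, sqrt(sqrt(2) + 2)*(-sqrt(6) - sqrt(2))*exp(5*I*pi/6)/8 on |11>. Key observation: the block from step 1 through step 6 cancels to the identity and can be dropped.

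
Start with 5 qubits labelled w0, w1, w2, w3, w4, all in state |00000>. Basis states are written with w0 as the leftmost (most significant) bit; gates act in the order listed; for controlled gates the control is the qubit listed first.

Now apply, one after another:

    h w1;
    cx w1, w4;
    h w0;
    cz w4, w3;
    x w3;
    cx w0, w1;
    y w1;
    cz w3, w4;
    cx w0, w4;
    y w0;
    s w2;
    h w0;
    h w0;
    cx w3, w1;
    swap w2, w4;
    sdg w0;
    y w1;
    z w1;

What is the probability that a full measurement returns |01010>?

The probability of measuring |01010> is 1/4. Key observation: the block from step 12 through step 13 cancels to the identity and can be dropped.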